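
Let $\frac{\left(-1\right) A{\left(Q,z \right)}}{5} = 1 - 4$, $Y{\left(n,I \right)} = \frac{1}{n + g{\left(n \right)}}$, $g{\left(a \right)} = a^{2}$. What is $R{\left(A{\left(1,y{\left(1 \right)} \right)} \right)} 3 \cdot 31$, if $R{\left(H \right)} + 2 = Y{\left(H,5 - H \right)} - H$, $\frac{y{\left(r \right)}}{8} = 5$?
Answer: $- \frac{126449}{80} \approx -1580.6$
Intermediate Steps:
$y{\left(r \right)} = 40$ ($y{\left(r \right)} = 8 \cdot 5 = 40$)
$Y{\left(n,I \right)} = \frac{1}{n + n^{2}}$
$A{\left(Q,z \right)} = 15$ ($A{\left(Q,z \right)} = - 5 \left(1 - 4\right) = \left(-5\right) \left(-3\right) = 15$)
$R{\left(H \right)} = -2 - H + \frac{1}{H \left(1 + H\right)}$ ($R{\left(H \right)} = -2 - \left(H - \frac{1}{H \left(1 + H\right)}\right) = -2 - H + \frac{1}{H \left(1 + H\right)}$)
$R{\left(A{\left(1,y{\left(1 \right)} \right)} \right)} 3 \cdot 31 = \frac{1 - 15 \left(1 + 15\right) \left(2 + 15\right)}{15 \left(1 + 15\right)} 3 \cdot 31 = \frac{1 - 15 \cdot 16 \cdot 17}{15 \cdot 16} \cdot 3 \cdot 31 = \frac{1}{15} \cdot \frac{1}{16} \left(1 - 4080\right) 3 \cdot 31 = \frac{1}{15} \cdot \frac{1}{16} \left(-4079\right) 3 \cdot 31 = \left(- \frac{4079}{240}\right) 3 \cdot 31 = \left(- \frac{4079}{80}\right) 31 = - \frac{126449}{80}$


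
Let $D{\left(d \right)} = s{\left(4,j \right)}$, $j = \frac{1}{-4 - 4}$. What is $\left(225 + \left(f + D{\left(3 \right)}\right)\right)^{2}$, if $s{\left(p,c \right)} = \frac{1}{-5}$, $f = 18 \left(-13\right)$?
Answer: $\frac{2116}{25} \approx 84.64$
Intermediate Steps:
$f = -234$
$j = - \frac{1}{8}$ ($j = \frac{1}{-8} = - \frac{1}{8} \approx -0.125$)
$s{\left(p,c \right)} = - \frac{1}{5}$
$D{\left(d \right)} = - \frac{1}{5}$
$\left(225 + \left(f + D{\left(3 \right)}\right)\right)^{2} = \left(225 - \frac{1171}{5}\right)^{2} = \left(- \frac{46}{5}\right)^{2} = \frac{2116}{25}$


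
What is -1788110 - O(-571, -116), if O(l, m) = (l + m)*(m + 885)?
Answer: -1259807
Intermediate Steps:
O(l, m) = (885 + m)*(l + m) (O(l, m) = (l + m)*(885 + m) = (885 + m)*(l + m))
-1788110 - O(-571, -116) = -1788110 - ((-116)**2 + 885*(-571) + 885*(-116) - 571*(-116)) = -1788110 - (13456 - 505335 - 102660 + 66236) = -1788110 - 1*(-528303) = -1788110 + 528303 = -1259807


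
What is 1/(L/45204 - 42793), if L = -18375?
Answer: -15068/644811049 ≈ -2.3368e-5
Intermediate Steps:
1/(L/45204 - 42793) = 1/(-18375/45204 - 42793) = 1/(-18375*1/45204 - 42793) = 1/(-6125/15068 - 42793) = 1/(-644811049/15068) = -15068/644811049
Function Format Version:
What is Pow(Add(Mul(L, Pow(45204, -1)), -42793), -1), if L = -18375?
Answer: Rational(-15068, 644811049) ≈ -2.3368e-5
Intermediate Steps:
Pow(Add(Mul(L, Pow(45204, -1)), -42793), -1) = Pow(Add(Mul(-18375, Pow(45204, -1)), -42793), -1) = Pow(Add(Mul(-18375, Rational(1, 45204)), -42793), -1) = Pow(Add(Rational(-6125, 15068), -42793), -1) = Pow(Rational(-644811049, 15068), -1) = Rational(-15068, 644811049)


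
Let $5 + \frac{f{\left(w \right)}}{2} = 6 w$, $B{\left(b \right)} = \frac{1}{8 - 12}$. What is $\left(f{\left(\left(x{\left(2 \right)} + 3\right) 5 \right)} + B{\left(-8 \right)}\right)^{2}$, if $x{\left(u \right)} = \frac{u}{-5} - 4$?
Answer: $\frac{142129}{16} \approx 8883.1$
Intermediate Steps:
$B{\left(b \right)} = - \frac{1}{4}$ ($B{\left(b \right)} = \frac{1}{-4} = - \frac{1}{4}$)
$x{\left(u \right)} = -4 - \frac{u}{5}$ ($x{\left(u \right)} = u \left(- \frac{1}{5}\right) - 4 = - \frac{u}{5} - 4 = -4 - \frac{u}{5}$)
$f{\left(w \right)} = -10 + 12 w$ ($f{\left(w \right)} = -10 + 2 \cdot 6 w = -10 + 12 w$)
$\left(f{\left(\left(x{\left(2 \right)} + 3\right) 5 \right)} + B{\left(-8 \right)}\right)^{2} = \left(\left(-10 + 12 \left(\left(-4 - \frac{2}{5}\right) + 3\right) 5\right) - \frac{1}{4}\right)^{2} = \left(\left(-10 + 12 \left(- \frac{22}{5} + 3\right) 5\right) - \frac{1}{4}\right)^{2} = \left(\left(-10 + 12 \left(\left(- \frac{7}{5}\right) 5\right)\right) - \frac{1}{4}\right)^{2} = \left(\left(-10 + 12 \left(-7\right)\right) - \frac{1}{4}\right)^{2} = \left(\left(-10 - 84\right) - \frac{1}{4}\right)^{2} = \left(-94 - \frac{1}{4}\right)^{2} = \left(- \frac{377}{4}\right)^{2} = \frac{142129}{16}$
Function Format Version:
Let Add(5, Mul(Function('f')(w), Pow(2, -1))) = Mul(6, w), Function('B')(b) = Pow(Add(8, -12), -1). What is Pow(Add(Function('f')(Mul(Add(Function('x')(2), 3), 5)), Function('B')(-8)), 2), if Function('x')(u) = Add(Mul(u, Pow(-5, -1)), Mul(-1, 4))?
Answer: Rational(142129, 16) ≈ 8883.1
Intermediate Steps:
Function('B')(b) = Rational(-1, 4) (Function('B')(b) = Pow(-4, -1) = Rational(-1, 4))
Function('x')(u) = Add(-4, Mul(Rational(-1, 5), u)) (Function('x')(u) = Add(Mul(u, Rational(-1, 5)), -4) = Add(Mul(Rational(-1, 5), u), -4) = Add(-4, Mul(Rational(-1, 5), u)))
Function('f')(w) = Add(-10, Mul(12, w)) (Function('f')(w) = Add(-10, Mul(2, Mul(6, w))) = Add(-10, Mul(12, w)))
Pow(Add(Function('f')(Mul(Add(Function('x')(2), 3), 5)), Function('B')(-8)), 2) = Pow(Add(Add(-10, Mul(12, Mul(Add(Add(-4, Mul(Rational(-1, 5), 2)), 3), 5))), Rational(-1, 4)), 2) = Pow(Add(Add(-10, Mul(12, Mul(Add(Add(-4, Rational(-2, 5)), 3), 5))), Rational(-1, 4)), 2) = Pow(Add(Add(-10, Mul(12, Mul(Add(Rational(-22, 5), 3), 5))), Rational(-1, 4)), 2) = Pow(Add(Add(-10, Mul(12, Mul(Rational(-7, 5), 5))), Rational(-1, 4)), 2) = Pow(Add(Add(-10, Mul(12, -7)), Rational(-1, 4)), 2) = Pow(Add(Add(-10, -84), Rational(-1, 4)), 2) = Pow(Add(-94, Rational(-1, 4)), 2) = Pow(Rational(-377, 4), 2) = Rational(142129, 16)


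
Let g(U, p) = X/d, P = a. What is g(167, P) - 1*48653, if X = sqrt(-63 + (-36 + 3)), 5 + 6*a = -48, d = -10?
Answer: -48653 - 2*I*sqrt(6)/5 ≈ -48653.0 - 0.9798*I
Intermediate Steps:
a = -53/6 (a = -5/6 + (1/6)*(-48) = -5/6 - 8 = -53/6 ≈ -8.8333)
P = -53/6 ≈ -8.8333
X = 4*I*sqrt(6) (X = sqrt(-63 - 33) = sqrt(-96) = 4*I*sqrt(6) ≈ 9.798*I)
g(U, p) = -2*I*sqrt(6)/5 (g(U, p) = (4*I*sqrt(6))/(-10) = (4*I*sqrt(6))*(-1/10) = -2*I*sqrt(6)/5)
g(167, P) - 1*48653 = -2*I*sqrt(6)/5 - 1*48653 = -2*I*sqrt(6)/5 - 48653 = -48653 - 2*I*sqrt(6)/5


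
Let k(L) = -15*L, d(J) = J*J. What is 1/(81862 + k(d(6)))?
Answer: 1/81322 ≈ 1.2297e-5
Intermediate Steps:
d(J) = J²
1/(81862 + k(d(6))) = 1/(81862 - 15*6²) = 1/(81862 - 15*36) = 1/(81862 - 540) = 1/81322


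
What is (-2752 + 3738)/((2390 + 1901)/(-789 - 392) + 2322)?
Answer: 1164466/2737991 ≈ 0.42530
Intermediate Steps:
(-2752 + 3738)/((2390 + 1901)/(-789 - 392) + 2322) = 986/(4291/(-1181) + 2322) = 986/(4291*(-1/1181) + 2322) = 986/(-4291/1181 + 2322) = 986/(2737991/1181) = 986*(1181/2737991) = 1164466/2737991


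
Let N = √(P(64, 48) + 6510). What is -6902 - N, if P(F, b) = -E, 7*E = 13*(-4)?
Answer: -6902 - √319354/7 ≈ -6982.7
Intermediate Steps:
E = -52/7 (E = (13*(-4))/7 = (⅐)*(-52) = -52/7 ≈ -7.4286)
P(F, b) = 52/7 (P(F, b) = -1*(-52/7) = 52/7)
N = √319354/7 (N = √(52/7 + 6510) = √(45622/7) = √319354/7 ≈ 80.731)
-6902 - N = -6902 - √319354/7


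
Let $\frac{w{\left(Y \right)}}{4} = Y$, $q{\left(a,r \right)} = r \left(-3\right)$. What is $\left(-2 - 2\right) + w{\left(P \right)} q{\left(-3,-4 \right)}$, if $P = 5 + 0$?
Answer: $236$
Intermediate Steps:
$P = 5$
$q{\left(a,r \right)} = - 3 r$
$w{\left(Y \right)} = 4 Y$
$\left(-2 - 2\right) + w{\left(P \right)} q{\left(-3,-4 \right)} = \left(-2 - 2\right) + 4 \cdot 5 \left(\left(-3\right) \left(-4\right)\right) = \left(-2 - 2\right) + 20 \cdot 12 = -4 + 240 = 236$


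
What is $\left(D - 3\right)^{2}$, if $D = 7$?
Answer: $16$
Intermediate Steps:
$\left(D - 3\right)^{2} = \left(7 - 3\right)^{2} = 4^{2} = 16$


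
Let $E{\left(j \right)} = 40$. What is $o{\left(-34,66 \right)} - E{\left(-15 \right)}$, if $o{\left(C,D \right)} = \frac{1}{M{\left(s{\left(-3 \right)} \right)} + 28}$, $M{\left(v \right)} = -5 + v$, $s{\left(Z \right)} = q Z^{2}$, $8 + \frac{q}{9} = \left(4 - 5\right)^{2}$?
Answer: $- \frac{21761}{544} \approx -40.002$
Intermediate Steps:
$q = -63$ ($q = -72 + 9 \left(4 - 5\right)^{2} = -72 + 9 \left(-1\right)^{2} = -72 + 9 \cdot 1 = -72 + 9 = -63$)
$s{\left(Z \right)} = - 63 Z^{2}$
$o{\left(C,D \right)} = - \frac{1}{544}$ ($o{\left(C,D \right)} = \frac{1}{\left(-5 - 63 \left(-3\right)^{2}\right) + 28} = \frac{1}{\left(-5 - 567\right) + 28} = \frac{1}{-572 + 28} = \frac{1}{-544} = - \frac{1}{544}$)
$o{\left(-34,66 \right)} - E{\left(-15 \right)} = - \frac{1}{544} - 40 = - \frac{21761}{544}$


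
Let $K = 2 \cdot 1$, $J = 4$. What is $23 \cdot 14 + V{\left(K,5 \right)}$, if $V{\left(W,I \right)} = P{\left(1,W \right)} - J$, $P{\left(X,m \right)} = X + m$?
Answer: $321$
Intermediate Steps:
$K = 2$
$V{\left(W,I \right)} = -3 + W$ ($V{\left(W,I \right)} = \left(1 + W\right) - 4 = -3 + W$)
$23 \cdot 14 + V{\left(K,5 \right)} = 23 \cdot 14 + \left(-3 + 2\right) = 322 - 1 = 321$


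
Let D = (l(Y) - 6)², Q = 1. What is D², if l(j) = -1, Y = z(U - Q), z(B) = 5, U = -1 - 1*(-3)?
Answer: 2401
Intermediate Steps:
U = 2 (U = -1 + 3 = 2)
Y = 5
D = 49 (D = (-1 - 6)² = (-7)² = 49)
D² = 49² = 2401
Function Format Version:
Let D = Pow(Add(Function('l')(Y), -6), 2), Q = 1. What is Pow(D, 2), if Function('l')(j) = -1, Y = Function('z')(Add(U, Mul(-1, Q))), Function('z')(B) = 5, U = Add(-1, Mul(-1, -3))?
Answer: 2401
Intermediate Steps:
U = 2 (U = Add(-1, 3) = 2)
Y = 5
D = 49 (D = Pow(Add(-1, -6), 2) = Pow(-7, 2) = 49)
Pow(D, 2) = Pow(49, 2) = 2401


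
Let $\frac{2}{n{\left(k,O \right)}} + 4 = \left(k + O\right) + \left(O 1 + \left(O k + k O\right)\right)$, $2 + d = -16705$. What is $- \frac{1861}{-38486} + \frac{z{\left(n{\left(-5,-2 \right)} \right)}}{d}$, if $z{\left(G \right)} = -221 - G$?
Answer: $\frac{39608129}{642985602} \approx 0.0616$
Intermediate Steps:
$d = -16707$ ($d = -2 - 16705 = -16707$)
$n{\left(k,O \right)} = \frac{2}{-4 + k + 2 O + 2 O k}$ ($n{\left(k,O \right)} = \frac{2}{-4 + \left(\left(k + O\right) + \left(O 1 + \left(O k + k O\right)\right)\right)} = \frac{2}{-4 + \left(\left(O + k\right) + \left(O + \left(O k + O k\right)\right)\right)} = \frac{2}{-4 + \left(\left(O + k\right) + \left(O + 2 O k\right)\right)} = \frac{2}{-4 + \left(k + 2 O + 2 O k\right)} = \frac{2}{-4 + k + 2 O + 2 O k}$)
$- \frac{1861}{-38486} + \frac{z{\left(n{\left(-5,-2 \right)} \right)}}{d} = - \frac{1861}{-38486} + \frac{-221 - \frac{2}{-4 - 5 + 2 \left(-2\right) + 2 \left(-2\right) \left(-5\right)}}{-16707} = \left(-1861\right) \left(- \frac{1}{38486}\right) + \left(-221 - \frac{2}{-4 - 5 - 4 + 20}\right) \left(- \frac{1}{16707}\right) = \frac{1861}{38486} + \left(-221 - \frac{2}{7}\right) \left(- \frac{1}{16707}\right) = \frac{1861}{38486} - - \frac{1549}{116949} = \frac{1861}{38486} + \frac{1549}{116949} = \frac{39608129}{642985602}$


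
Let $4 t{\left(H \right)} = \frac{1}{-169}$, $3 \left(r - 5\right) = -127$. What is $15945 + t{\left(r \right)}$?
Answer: $\frac{10778819}{676} \approx 15945.0$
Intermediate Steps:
$r = - \frac{112}{3}$ ($r = 5 + \frac{1}{3} \left(-127\right) = 5 - \frac{127}{3} = - \frac{112}{3} \approx -37.333$)
$t{\left(H \right)} = - \frac{1}{676}$ ($t{\left(H \right)} = \frac{1}{4 \left(-169\right)} = \frac{1}{4} \left(- \frac{1}{169}\right) = - \frac{1}{676}$)
$15945 + t{\left(r \right)} = 15945 - \frac{1}{676} = \frac{10778819}{676}$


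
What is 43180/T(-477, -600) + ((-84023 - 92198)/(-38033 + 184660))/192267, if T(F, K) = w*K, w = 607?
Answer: -20289576538147/171122607792630 ≈ -0.11857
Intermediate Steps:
T(F, K) = 607*K
43180/T(-477, -600) + ((-84023 - 92198)/(-38033 + 184660))/192267 = 43180/((607*(-600))) + ((-84023 - 92198)/(-38033 + 184660))/192267 = 43180/(-364200) - 176221/146627*(1/192267) = 43180*(-1/364200) - 176221*1/146627*(1/192267) = -2159/18210 - 176221/146627*1/192267 = -2159/18210 - 176221/28191533409 = -20289576538147/171122607792630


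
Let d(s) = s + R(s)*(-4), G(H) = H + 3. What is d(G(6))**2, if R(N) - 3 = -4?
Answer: 169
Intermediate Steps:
R(N) = -1 (R(N) = 3 - 4 = -1)
G(H) = 3 + H
d(s) = 4 + s (d(s) = s - 1*(-4) = s + 4 = 4 + s)
d(G(6))**2 = (4 + (3 + 6))**2 = (4 + 9)**2 = 13**2 = 169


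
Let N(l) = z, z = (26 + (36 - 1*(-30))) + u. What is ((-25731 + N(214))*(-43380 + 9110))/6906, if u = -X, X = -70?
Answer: 146041605/1151 ≈ 1.2688e+5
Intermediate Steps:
u = 70 (u = -1*(-70) = 70)
z = 162 (z = (26 + (36 - 1*(-30))) + 70 = (26 + (36 + 30)) + 70 = (26 + 66) + 70 = 92 + 70 = 162)
N(l) = 162
((-25731 + N(214))*(-43380 + 9110))/6906 = ((-25731 + 162)*(-43380 + 9110))/6906 = -25569*(-34270)*(1/6906) = 876249630*(1/6906) = 146041605/1151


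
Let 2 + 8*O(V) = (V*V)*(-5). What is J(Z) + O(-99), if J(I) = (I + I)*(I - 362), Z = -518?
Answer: 7244433/8 ≈ 9.0555e+5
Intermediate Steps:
O(V) = -¼ - 5*V²/8 (O(V) = -¼ + ((V*V)*(-5))/8 = -¼ + (V²*(-5))/8 = -¼ + (-5*V²)/8 = -¼ - 5*V²/8)
J(I) = 2*I*(-362 + I) (J(I) = (2*I)*(-362 + I) = 2*I*(-362 + I))
J(Z) + O(-99) = 2*(-518)*(-362 - 518) + (-¼ - 5/8*(-99)²) = 2*(-518)*(-880) + (-¼ - 5/8*9801) = 911680 + (-¼ - 49005/8) = 911680 - 49007/8 = 7244433/8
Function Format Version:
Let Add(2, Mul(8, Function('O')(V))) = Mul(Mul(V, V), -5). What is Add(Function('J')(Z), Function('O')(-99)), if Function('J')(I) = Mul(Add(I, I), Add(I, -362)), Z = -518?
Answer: Rational(7244433, 8) ≈ 9.0555e+5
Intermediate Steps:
Function('O')(V) = Add(Rational(-1, 4), Mul(Rational(-5, 8), Pow(V, 2))) (Function('O')(V) = Add(Rational(-1, 4), Mul(Rational(1, 8), Mul(Mul(V, V), -5))) = Add(Rational(-1, 4), Mul(Rational(1, 8), Mul(Pow(V, 2), -5))) = Add(Rational(-1, 4), Mul(Rational(1, 8), Mul(-5, Pow(V, 2)))) = Add(Rational(-1, 4), Mul(Rational(-5, 8), Pow(V, 2))))
Function('J')(I) = Mul(2, I, Add(-362, I)) (Function('J')(I) = Mul(Mul(2, I), Add(-362, I)) = Mul(2, I, Add(-362, I)))
Add(Function('J')(Z), Function('O')(-99)) = Add(Mul(2, -518, Add(-362, -518)), Add(Rational(-1, 4), Mul(Rational(-5, 8), Pow(-99, 2)))) = Add(Mul(2, -518, -880), Add(Rational(-1, 4), Mul(Rational(-5, 8), 9801))) = Add(911680, Add(Rational(-1, 4), Rational(-49005, 8))) = Add(911680, Rational(-49007, 8)) = Rational(7244433, 8)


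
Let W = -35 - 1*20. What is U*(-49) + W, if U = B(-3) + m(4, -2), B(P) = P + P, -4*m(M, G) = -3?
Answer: 809/4 ≈ 202.25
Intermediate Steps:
m(M, G) = 3/4 (m(M, G) = -1/4*(-3) = 3/4)
B(P) = 2*P
U = -21/4 (U = 2*(-3) + 3/4 = -6 + 3/4 = -21/4 ≈ -5.2500)
W = -55 (W = -35 - 20 = -55)
U*(-49) + W = -21/4*(-49) - 55 = 1029/4 - 55 = 809/4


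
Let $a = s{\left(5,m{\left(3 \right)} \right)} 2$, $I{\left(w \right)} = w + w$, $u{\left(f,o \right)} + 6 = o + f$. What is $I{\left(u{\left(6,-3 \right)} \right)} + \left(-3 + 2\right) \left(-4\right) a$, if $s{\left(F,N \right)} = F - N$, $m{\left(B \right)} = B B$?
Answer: $-38$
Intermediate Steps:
$m{\left(B \right)} = B^{2}$
$u{\left(f,o \right)} = -6 + f + o$ ($u{\left(f,o \right)} = -6 + \left(o + f\right) = -6 + \left(f + o\right) = -6 + f + o$)
$I{\left(w \right)} = 2 w$
$a = -8$ ($a = \left(5 - 3^{2}\right) 2 = \left(5 - 9\right) 2 = \left(-4\right) 2 = -8$)
$I{\left(u{\left(6,-3 \right)} \right)} + \left(-3 + 2\right) \left(-4\right) a = 2 \left(-6 + 6 - 3\right) + \left(-3 + 2\right) \left(-4\right) \left(-8\right) = 2 \left(-3\right) + \left(-1\right) \left(-4\right) \left(-8\right) = -6 + 4 \left(-8\right) = -6 - 32 = -38$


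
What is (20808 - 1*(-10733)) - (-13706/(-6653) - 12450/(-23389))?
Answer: 4907597523713/155607017 ≈ 31538.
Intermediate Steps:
(20808 - 1*(-10733)) - (-13706/(-6653) - 12450/(-23389)) = (20808 + 10733) - (-13706*(-1/6653) - 12450*(-1/23389)) = 31541 - (13706/6653 + 12450/23389) = 31541 - 1*403399484/155607017 = 31541 - 403399484/155607017 = 4907597523713/155607017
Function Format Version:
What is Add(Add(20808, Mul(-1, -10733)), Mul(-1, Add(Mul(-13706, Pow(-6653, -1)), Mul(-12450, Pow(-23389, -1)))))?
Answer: Rational(4907597523713, 155607017) ≈ 31538.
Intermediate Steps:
Add(Add(20808, Mul(-1, -10733)), Mul(-1, Add(Mul(-13706, Pow(-6653, -1)), Mul(-12450, Pow(-23389, -1))))) = Add(Add(20808, 10733), Mul(-1, Add(Mul(-13706, Rational(-1, 6653)), Mul(-12450, Rational(-1, 23389))))) = Add(31541, Mul(-1, Add(Rational(13706, 6653), Rational(12450, 23389)))) = Add(31541, Mul(-1, Rational(403399484, 155607017))) = Add(31541, Rational(-403399484, 155607017)) = Rational(4907597523713, 155607017)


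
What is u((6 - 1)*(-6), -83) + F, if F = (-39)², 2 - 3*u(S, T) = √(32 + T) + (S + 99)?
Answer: 4496/3 - I*√51/3 ≈ 1498.7 - 2.3805*I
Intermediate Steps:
u(S, T) = -97/3 - S/3 - √(32 + T)/3 (u(S, T) = ⅔ - (√(32 + T) + (S + 99))/3 = ⅔ - (√(32 + T) + (99 + S))/3 = ⅔ - (99 + S + √(32 + T))/3 = ⅔ + (-33 - S/3 - √(32 + T)/3) = -97/3 - S/3 - √(32 + T)/3)
F = 1521
u((6 - 1)*(-6), -83) + F = (-97/3 - (6 - 1)*(-6)/3 - √(32 - 83)/3) + 1521 = (-97/3 - 5*(-6)/3 - I*√51/3) + 1521 = (-97/3 - ⅓*(-30) - I*√51/3) + 1521 = (-97/3 + 10 - I*√51/3) + 1521 = (-67/3 - I*√51/3) + 1521 = 4496/3 - I*√51/3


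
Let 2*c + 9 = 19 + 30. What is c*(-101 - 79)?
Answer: -3600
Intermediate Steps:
c = 20 (c = -9/2 + (19 + 30)/2 = -9/2 + (½)*49 = -9/2 + 49/2 = 20)
c*(-101 - 79) = 20*(-101 - 79) = 20*(-180) = -3600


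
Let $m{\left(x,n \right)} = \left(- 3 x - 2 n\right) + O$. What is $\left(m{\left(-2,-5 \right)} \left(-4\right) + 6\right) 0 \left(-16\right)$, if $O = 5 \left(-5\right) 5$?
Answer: $0$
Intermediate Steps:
$O = -125$ ($O = \left(-25\right) 5 = -125$)
$m{\left(x,n \right)} = -125 - 3 x - 2 n$ ($m{\left(x,n \right)} = \left(- 3 x - 2 n\right) - 125 = -125 - 3 x - 2 n$)
$\left(m{\left(-2,-5 \right)} \left(-4\right) + 6\right) 0 \left(-16\right) = \left(\left(-125 - -6 - -10\right) \left(-4\right) + 6\right) 0 \left(-16\right) = \left(\left(-125 + 6 + 10\right) \left(-4\right) + 6\right) 0 \left(-16\right) = \left(\left(-109\right) \left(-4\right) + 6\right) 0 \left(-16\right) = \left(436 + 6\right) 0 \left(-16\right) = 442 \cdot 0 \left(-16\right) = 0 \left(-16\right) = 0$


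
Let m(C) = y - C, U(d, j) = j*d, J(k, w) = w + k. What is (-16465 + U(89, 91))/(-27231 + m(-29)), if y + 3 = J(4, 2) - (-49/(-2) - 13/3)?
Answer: 564/1835 ≈ 0.30736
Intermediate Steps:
J(k, w) = k + w
U(d, j) = d*j
y = -103/6 (y = -3 + ((4 + 2) - (-49/(-2) - 13/3)) = -3 + (6 - (-49*(-½) - 13*⅓)) = -3 + (6 - (49/2 - 13/3)) = -3 + (6 - 1*121/6) = -3 + (6 - 121/6) = -3 - 85/6 = -103/6 ≈ -17.167)
m(C) = -103/6 - C
(-16465 + U(89, 91))/(-27231 + m(-29)) = (-16465 + 89*91)/(-27231 + (-103/6 - 1*(-29))) = (-16465 + 8099)/(-27231 + (-103/6 + 29)) = -8366/(-27231 + 71/6) = -8366/(-163315/6) = -8366*(-6/163315) = 564/1835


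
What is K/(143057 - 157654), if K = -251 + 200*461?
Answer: -8359/1327 ≈ -6.2992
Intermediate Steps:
K = 91949 (K = -251 + 92200 = 91949)
K/(143057 - 157654) = 91949/(143057 - 157654) = 91949/(-14597) = 91949*(-1/14597) = -8359/1327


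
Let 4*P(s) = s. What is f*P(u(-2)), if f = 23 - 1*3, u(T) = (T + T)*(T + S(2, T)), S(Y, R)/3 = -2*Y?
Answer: 280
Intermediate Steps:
S(Y, R) = -6*Y (S(Y, R) = 3*(-2*Y) = -6*Y)
u(T) = 2*T*(-12 + T) (u(T) = (T + T)*(T - 6*2) = (2*T)*(T - 12) = (2*T)*(-12 + T) = 2*T*(-12 + T))
f = 20 (f = 23 - 3 = 20)
P(s) = s/4
f*P(u(-2)) = 20*((2*(-2)*(-12 - 2))/4) = 20*((2*(-2)*(-14))/4) = 20*((¼)*56) = 20*14 = 280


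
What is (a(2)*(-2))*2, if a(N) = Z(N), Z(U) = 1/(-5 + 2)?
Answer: 4/3 ≈ 1.3333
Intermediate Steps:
Z(U) = -⅓ (Z(U) = 1/(-3) = -⅓)
a(N) = -⅓
(a(2)*(-2))*2 = -⅓*(-2)*2 = (⅔)*2 = 4/3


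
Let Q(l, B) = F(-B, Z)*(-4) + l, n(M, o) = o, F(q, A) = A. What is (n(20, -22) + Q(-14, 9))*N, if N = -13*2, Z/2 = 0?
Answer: 936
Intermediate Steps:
Z = 0 (Z = 2*0 = 0)
Q(l, B) = l (Q(l, B) = 0*(-4) + l = 0 + l = l)
N = -26
(n(20, -22) + Q(-14, 9))*N = (-22 - 14)*(-26) = -36*(-26) = 936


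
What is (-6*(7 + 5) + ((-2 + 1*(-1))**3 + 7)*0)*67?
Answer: -4824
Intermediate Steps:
(-6*(7 + 5) + ((-2 + 1*(-1))**3 + 7)*0)*67 = (-6*12 + ((-2 - 1)**3 + 7)*0)*67 = (-72 + ((-3)**3 + 7)*0)*67 = (-72 + (-27 + 7)*0)*67 = (-72 - 20*0)*67 = (-72 + 0)*67 = -72*67 = -4824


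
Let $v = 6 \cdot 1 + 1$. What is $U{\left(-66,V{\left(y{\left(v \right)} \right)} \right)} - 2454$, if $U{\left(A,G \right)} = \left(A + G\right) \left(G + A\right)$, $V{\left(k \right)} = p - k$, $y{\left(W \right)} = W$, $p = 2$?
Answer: $2587$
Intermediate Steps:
$v = 7$ ($v = 6 + 1 = 7$)
$V{\left(k \right)} = 2 - k$
$U{\left(A,G \right)} = \left(A + G\right)^{2}$ ($U{\left(A,G \right)} = \left(A + G\right) \left(A + G\right) = \left(A + G\right)^{2}$)
$U{\left(-66,V{\left(y{\left(v \right)} \right)} \right)} - 2454 = \left(-66 + \left(2 - 7\right)\right)^{2} - 2454 = \left(-66 - 5\right)^{2} - 2454 = \left(-71\right)^{2} - 2454 = 5041 - 2454 = 2587$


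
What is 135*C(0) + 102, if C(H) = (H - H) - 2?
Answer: -168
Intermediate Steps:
C(H) = -2 (C(H) = 0 - 2 = -2)
135*C(0) + 102 = 135*(-2) + 102 = -270 + 102 = -168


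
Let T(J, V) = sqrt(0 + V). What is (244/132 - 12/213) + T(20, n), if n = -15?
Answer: 4199/2343 + I*sqrt(15) ≈ 1.7921 + 3.873*I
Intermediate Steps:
T(J, V) = sqrt(V)
(244/132 - 12/213) + T(20, n) = (244/132 - 12/213) + sqrt(-15) = (244*(1/132) - 12*1/213) + I*sqrt(15) = (61/33 - 4/71) + I*sqrt(15) = 4199/2343 + I*sqrt(15)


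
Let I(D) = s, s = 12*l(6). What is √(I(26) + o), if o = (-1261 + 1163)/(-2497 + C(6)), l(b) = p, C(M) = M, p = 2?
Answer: √149166062/2491 ≈ 4.9030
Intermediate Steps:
l(b) = 2
s = 24 (s = 12*2 = 24)
I(D) = 24
o = 98/2491 (o = (-1261 + 1163)/(-2497 + 6) = -98/(-2491) = -98*(-1/2491) = 98/2491 ≈ 0.039342)
√(I(26) + o) = √(24 + 98/2491) = √(59882/2491) = √149166062/2491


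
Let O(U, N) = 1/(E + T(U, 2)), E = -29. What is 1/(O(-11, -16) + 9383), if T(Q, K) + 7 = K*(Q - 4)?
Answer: 66/619277 ≈ 0.00010658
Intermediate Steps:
T(Q, K) = -7 + K*(-4 + Q) (T(Q, K) = -7 + K*(Q - 4) = -7 + K*(-4 + Q))
O(U, N) = 1/(-44 + 2*U) (O(U, N) = 1/(-29 + (-7 - 4*2 + 2*U)) = 1/(-29 + (-7 - 8 + 2*U)) = 1/(-29 + (-15 + 2*U)) = 1/(-44 + 2*U))
1/(O(-11, -16) + 9383) = 1/(1/(2*(-22 - 11)) + 9383) = 1/((½)/(-33) + 9383) = 1/((½)*(-1/33) + 9383) = 1/(-1/66 + 9383) = 1/(619277/66) = 66/619277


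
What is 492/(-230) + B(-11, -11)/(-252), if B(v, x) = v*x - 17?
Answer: -18488/7245 ≈ -2.5518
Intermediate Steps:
B(v, x) = -17 + v*x
492/(-230) + B(-11, -11)/(-252) = 492/(-230) + (-17 - 11*(-11))/(-252) = 492*(-1/230) + (-17 + 121)*(-1/252) = -246/115 + 104*(-1/252) = -246/115 - 26/63 = -18488/7245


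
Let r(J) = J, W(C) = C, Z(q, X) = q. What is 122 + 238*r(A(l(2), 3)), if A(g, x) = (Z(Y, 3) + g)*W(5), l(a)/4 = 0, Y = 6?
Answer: 7262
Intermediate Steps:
l(a) = 0 (l(a) = 4*0 = 0)
A(g, x) = 30 + 5*g (A(g, x) = (6 + g)*5 = 30 + 5*g)
122 + 238*r(A(l(2), 3)) = 122 + 238*(30 + 5*0) = 122 + 238*(30 + 0) = 122 + 238*30 = 122 + 7140 = 7262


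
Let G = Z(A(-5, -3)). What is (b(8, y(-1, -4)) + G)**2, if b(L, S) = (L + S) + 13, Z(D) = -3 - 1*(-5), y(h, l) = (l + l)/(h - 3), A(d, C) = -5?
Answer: 625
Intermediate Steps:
y(h, l) = 2*l/(-3 + h) (y(h, l) = (2*l)/(-3 + h) = 2*l/(-3 + h))
Z(D) = 2 (Z(D) = -3 + 5 = 2)
G = 2
b(L, S) = 13 + L + S
(b(8, y(-1, -4)) + G)**2 = ((13 + 8 + 2*(-4)/(-3 - 1)) + 2)**2 = ((13 + 8 + 2*(-4)/(-4)) + 2)**2 = ((13 + 8 + 2*(-4)*(-1/4)) + 2)**2 = ((13 + 8 + 2) + 2)**2 = (23 + 2)**2 = 25**2 = 625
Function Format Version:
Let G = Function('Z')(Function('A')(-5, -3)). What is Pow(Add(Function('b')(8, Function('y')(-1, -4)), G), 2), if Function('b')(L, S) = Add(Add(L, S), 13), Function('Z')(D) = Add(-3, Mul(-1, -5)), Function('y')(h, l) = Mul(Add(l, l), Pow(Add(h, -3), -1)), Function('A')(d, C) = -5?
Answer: 625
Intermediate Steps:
Function('y')(h, l) = Mul(2, l, Pow(Add(-3, h), -1)) (Function('y')(h, l) = Mul(Mul(2, l), Pow(Add(-3, h), -1)) = Mul(2, l, Pow(Add(-3, h), -1)))
Function('Z')(D) = 2 (Function('Z')(D) = Add(-3, 5) = 2)
G = 2
Function('b')(L, S) = Add(13, L, S)
Pow(Add(Function('b')(8, Function('y')(-1, -4)), G), 2) = Pow(Add(Add(13, 8, Mul(2, -4, Pow(Add(-3, -1), -1))), 2), 2) = Pow(Add(Add(13, 8, Mul(2, -4, Pow(-4, -1))), 2), 2) = Pow(Add(Add(13, 8, Mul(2, -4, Rational(-1, 4))), 2), 2) = Pow(Add(Add(13, 8, 2), 2), 2) = Pow(Add(23, 2), 2) = Pow(25, 2) = 625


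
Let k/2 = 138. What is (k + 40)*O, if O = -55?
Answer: -17380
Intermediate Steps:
k = 276 (k = 2*138 = 276)
(k + 40)*O = (276 + 40)*(-55) = 316*(-55) = -17380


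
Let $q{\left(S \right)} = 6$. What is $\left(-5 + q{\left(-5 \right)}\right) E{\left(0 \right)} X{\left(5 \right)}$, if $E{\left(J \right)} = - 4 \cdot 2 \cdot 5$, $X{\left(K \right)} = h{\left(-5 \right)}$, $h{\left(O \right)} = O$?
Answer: $200$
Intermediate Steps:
$X{\left(K \right)} = -5$
$E{\left(J \right)} = -40$ ($E{\left(J \right)} = \left(-4\right) 10 = -40$)
$\left(-5 + q{\left(-5 \right)}\right) E{\left(0 \right)} X{\left(5 \right)} = \left(-5 + 6\right) \left(\left(-40\right) \left(-5\right)\right) = 1 \cdot 200 = 200$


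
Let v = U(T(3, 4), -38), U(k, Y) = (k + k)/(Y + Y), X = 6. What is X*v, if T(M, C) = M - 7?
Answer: 12/19 ≈ 0.63158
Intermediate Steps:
T(M, C) = -7 + M
U(k, Y) = k/Y (U(k, Y) = (2*k)/((2*Y)) = (2*k)*(1/(2*Y)) = k/Y)
v = 2/19 (v = (-7 + 3)/(-38) = -4*(-1/38) = 2/19 ≈ 0.10526)
X*v = 6*(2/19) = 12/19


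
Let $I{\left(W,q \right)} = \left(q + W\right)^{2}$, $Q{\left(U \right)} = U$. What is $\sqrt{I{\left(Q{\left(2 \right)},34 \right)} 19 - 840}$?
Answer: $2 \sqrt{5946} \approx 154.22$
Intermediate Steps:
$I{\left(W,q \right)} = \left(W + q\right)^{2}$
$\sqrt{I{\left(Q{\left(2 \right)},34 \right)} 19 - 840} = \sqrt{\left(2 + 34\right)^{2} \cdot 19 - 840} = \sqrt{36^{2} \cdot 19 - 840} = \sqrt{1296 \cdot 19 - 840} = \sqrt{24624 - 840} = \sqrt{23784} = 2 \sqrt{5946}$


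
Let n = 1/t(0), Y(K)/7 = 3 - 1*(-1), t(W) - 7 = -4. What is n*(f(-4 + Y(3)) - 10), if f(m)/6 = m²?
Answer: 3446/3 ≈ 1148.7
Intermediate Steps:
t(W) = 3 (t(W) = 7 - 4 = 3)
Y(K) = 28 (Y(K) = 7*(3 - 1*(-1)) = 7*(3 + 1) = 7*4 = 28)
n = ⅓ (n = 1/3 = ⅓ ≈ 0.33333)
f(m) = 6*m²
n*(f(-4 + Y(3)) - 10) = (6*(-4 + 28)² - 10)/3 = (6*24² - 10)/3 = (6*576 - 10)/3 = (3456 - 10)/3 = (⅓)*3446 = 3446/3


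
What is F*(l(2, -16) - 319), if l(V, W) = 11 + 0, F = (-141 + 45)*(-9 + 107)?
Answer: 2897664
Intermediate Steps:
F = -9408 (F = -96*98 = -9408)
l(V, W) = 11
F*(l(2, -16) - 319) = -9408*(11 - 319) = -9408*(-308) = 2897664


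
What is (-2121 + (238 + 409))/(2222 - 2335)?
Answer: 1474/113 ≈ 13.044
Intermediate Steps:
(-2121 + (238 + 409))/(2222 - 2335) = (-2121 + 647)/(-113) = -1474*(-1/113) = 1474/113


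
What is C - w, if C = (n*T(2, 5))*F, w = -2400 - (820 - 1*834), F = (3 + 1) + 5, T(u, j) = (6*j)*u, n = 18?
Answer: 12106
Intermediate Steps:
T(u, j) = 6*j*u
F = 9 (F = 4 + 5 = 9)
w = -2386 (w = -2400 - (820 - 834) = -2400 - 1*(-14) = -2400 + 14 = -2386)
C = 9720 (C = (18*(6*5*2))*9 = (18*60)*9 = 1080*9 = 9720)
C - w = 9720 - 1*(-2386) = 9720 + 2386 = 12106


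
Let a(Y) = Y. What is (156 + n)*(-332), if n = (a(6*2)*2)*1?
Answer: -59760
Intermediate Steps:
n = 24 (n = ((6*2)*2)*1 = (12*2)*1 = 24*1 = 24)
(156 + n)*(-332) = (156 + 24)*(-332) = 180*(-332) = -59760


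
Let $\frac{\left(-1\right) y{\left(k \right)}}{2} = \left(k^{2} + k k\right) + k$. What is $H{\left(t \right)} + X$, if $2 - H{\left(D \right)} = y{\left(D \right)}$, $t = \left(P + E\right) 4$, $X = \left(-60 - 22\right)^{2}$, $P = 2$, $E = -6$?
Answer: $7718$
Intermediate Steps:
$y{\left(k \right)} = - 4 k^{2} - 2 k$ ($y{\left(k \right)} = - 2 \left(\left(k^{2} + k k\right) + k\right) = - 2 \left(\left(k^{2} + k^{2}\right) + k\right) = - 2 \left(2 k^{2} + k\right) = - 2 \left(k + 2 k^{2}\right) = - 4 k^{2} - 2 k$)
$X = 6724$ ($X = \left(-82\right)^{2} = 6724$)
$t = -16$ ($t = \left(2 - 6\right) 4 = \left(-4\right) 4 = -16$)
$H{\left(D \right)} = 2 + 2 D \left(1 + 2 D\right)$ ($H{\left(D \right)} = 2 - - 2 D \left(1 + 2 D\right) = 2 + 2 D \left(1 + 2 D\right)$)
$H{\left(t \right)} + X = \left(2 + 2 \left(-16\right) \left(1 + 2 \left(-16\right)\right)\right) + 6724 = \left(2 + 2 \left(-16\right) \left(1 - 32\right)\right) + 6724 = \left(2 + 2 \left(-16\right) \left(-31\right)\right) + 6724 = \left(2 + 992\right) + 6724 = 994 + 6724 = 7718$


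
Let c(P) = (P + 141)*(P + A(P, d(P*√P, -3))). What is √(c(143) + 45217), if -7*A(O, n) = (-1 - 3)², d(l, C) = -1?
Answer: 3*√463757/7 ≈ 291.86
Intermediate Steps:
A(O, n) = -16/7 (A(O, n) = -(-1 - 3)²/7 = -⅐*(-4)² = -⅐*16 = -16/7)
c(P) = (141 + P)*(-16/7 + P) (c(P) = (P + 141)*(P - 16/7) = (141 + P)*(-16/7 + P))
√(c(143) + 45217) = √((-2256/7 + 143² + (971/7)*143) + 45217) = √((-2256/7 + 20449 + 138853/7) + 45217) = √(279740/7 + 45217) = √(596259/7) = 3*√463757/7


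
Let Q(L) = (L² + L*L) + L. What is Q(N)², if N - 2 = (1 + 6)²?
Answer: 27594009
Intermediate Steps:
N = 51 (N = 2 + (1 + 6)² = 2 + 7² = 2 + 49 = 51)
Q(L) = L + 2*L² (Q(L) = (L² + L²) + L = 2*L² + L = L + 2*L²)
Q(N)² = (51*(1 + 2*51))² = (51*(1 + 102))² = (51*103)² = 5253² = 27594009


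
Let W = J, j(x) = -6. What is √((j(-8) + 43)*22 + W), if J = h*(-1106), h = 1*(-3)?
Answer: 2*√1033 ≈ 64.281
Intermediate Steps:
h = -3
J = 3318 (J = -3*(-1106) = 3318)
W = 3318
√((j(-8) + 43)*22 + W) = √((-6 + 43)*22 + 3318) = √(37*22 + 3318) = √(814 + 3318) = √4132 = 2*√1033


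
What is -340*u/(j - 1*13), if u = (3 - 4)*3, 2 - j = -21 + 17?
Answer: -1020/7 ≈ -145.71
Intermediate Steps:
j = 6 (j = 2 - (-21 + 17) = 2 - 1*(-4) = 2 + 4 = 6)
u = -3 (u = -1*3 = -3)
-340*u/(j - 1*13) = -(-1020)/(6 - 1*13) = -(-1020)/(6 - 13) = -(-1020)/(-7) = -(-1020)*(-1)/7 = -340*3/7 = -1020/7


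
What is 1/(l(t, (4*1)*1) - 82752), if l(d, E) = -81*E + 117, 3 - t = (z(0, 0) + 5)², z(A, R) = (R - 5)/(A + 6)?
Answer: -1/82959 ≈ -1.2054e-5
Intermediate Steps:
z(A, R) = (-5 + R)/(6 + A)
t = -517/36 (t = 3 - ((-5 + 0)/(6 + 0) + 5)² = 3 - (-5/6 + 5)² = 3 - ((⅙)*(-5) + 5)² = 3 - (-⅚ + 5)² = 3 - (25/6)² = 3 - 1*625/36 = 3 - 625/36 = -517/36 ≈ -14.361)
l(d, E) = 117 - 81*E
1/(l(t, (4*1)*1) - 82752) = 1/((117 - 81*4*1) - 82752) = 1/((117 - 324) - 82752) = 1/(-207 - 82752) = 1/(-82959) = -1/82959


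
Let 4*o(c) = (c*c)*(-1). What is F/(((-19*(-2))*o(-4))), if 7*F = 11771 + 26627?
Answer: -19199/532 ≈ -36.088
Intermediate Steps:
o(c) = -c²/4 (o(c) = ((c*c)*(-1))/4 = (c²*(-1))/4 = (-c²)/4 = -c²/4)
F = 38398/7 (F = (11771 + 26627)/7 = (⅐)*38398 = 38398/7 ≈ 5485.4)
F/(((-19*(-2))*o(-4))) = 38398/(7*(((-19*(-2))*(-¼*(-4)²)))) = 38398/(7*((38*(-¼*16)))) = 38398/(7*((38*(-4)))) = (38398/7)/(-152) = (38398/7)*(-1/152) = -19199/532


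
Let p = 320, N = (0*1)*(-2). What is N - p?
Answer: -320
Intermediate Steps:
N = 0 (N = 0*(-2) = 0)
N - p = 0 - 1*320 = 0 - 320 = -320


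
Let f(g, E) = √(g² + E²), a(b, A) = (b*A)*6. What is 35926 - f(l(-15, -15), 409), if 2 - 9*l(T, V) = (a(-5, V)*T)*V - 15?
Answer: 35926 - 5*√410466802/9 ≈ 24670.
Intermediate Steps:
a(b, A) = 6*A*b (a(b, A) = (A*b)*6 = 6*A*b)
l(T, V) = 17/9 + 10*T*V²/3 (l(T, V) = 2/9 - (((6*V*(-5))*T)*V - 15)/9 = 2/9 - (((-30*V)*T)*V - 15)/9 = 2/9 - ((-30*T*V)*V - 15)/9 = 2/9 - (-30*T*V² - 15)/9 = 2/9 - (-15 - 30*T*V²)/9 = 2/9 + (5/3 + 10*T*V²/3) = 17/9 + 10*T*V²/3)
f(g, E) = √(E² + g²)
35926 - f(l(-15, -15), 409) = 35926 - √(409² + (17/9 + (10/3)*(-15)*(-15)²)²) = 35926 - √(167281 + (17/9 + (10/3)*(-15)*225)²) = 35926 - √(167281 + (17/9 - 11250)²) = 35926 - √(167281 + (-101233/9)²) = 35926 - √(167281 + 10248120289/81) = 35926 - √(10261670050/81) = 35926 - 5*√410466802/9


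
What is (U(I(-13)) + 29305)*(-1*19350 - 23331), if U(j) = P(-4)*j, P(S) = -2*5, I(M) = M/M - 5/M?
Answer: -16252284585/13 ≈ -1.2502e+9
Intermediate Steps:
I(M) = 1 - 5/M
P(S) = -10
U(j) = -10*j
(U(I(-13)) + 29305)*(-1*19350 - 23331) = (-10*(-5 - 13)/(-13) + 29305)*(-1*19350 - 23331) = (-(-10)*(-18)/13 + 29305)*(-19350 - 23331) = (-10*18/13 + 29305)*(-42681) = (-180/13 + 29305)*(-42681) = (380785/13)*(-42681) = -16252284585/13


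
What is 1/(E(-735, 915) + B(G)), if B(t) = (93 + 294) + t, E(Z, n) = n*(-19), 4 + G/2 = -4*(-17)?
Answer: -1/16870 ≈ -5.9277e-5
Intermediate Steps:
G = 128 (G = -8 + 2*(-4*(-17)) = -8 + 2*68 = -8 + 136 = 128)
E(Z, n) = -19*n
B(t) = 387 + t
1/(E(-735, 915) + B(G)) = 1/(-19*915 + (387 + 128)) = 1/(-17385 + 515) = 1/(-16870) = -1/16870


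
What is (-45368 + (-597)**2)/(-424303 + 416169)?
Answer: -311041/8134 ≈ -38.240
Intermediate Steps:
(-45368 + (-597)**2)/(-424303 + 416169) = (-45368 + 356409)/(-8134) = 311041*(-1/8134) = -311041/8134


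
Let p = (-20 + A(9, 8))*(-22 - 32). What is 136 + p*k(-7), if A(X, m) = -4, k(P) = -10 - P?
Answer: -3752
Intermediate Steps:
p = 1296 (p = (-20 - 4)*(-22 - 32) = -24*(-54) = 1296)
136 + p*k(-7) = 136 + 1296*(-10 - 1*(-7)) = 136 + 1296*(-10 + 7) = 136 + 1296*(-3) = 136 - 3888 = -3752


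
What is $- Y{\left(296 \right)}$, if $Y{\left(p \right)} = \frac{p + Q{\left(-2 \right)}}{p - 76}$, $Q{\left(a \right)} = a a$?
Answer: $- \frac{15}{11} \approx -1.3636$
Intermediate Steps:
$Q{\left(a \right)} = a^{2}$
$Y{\left(p \right)} = \frac{4 + p}{-76 + p}$ ($Y{\left(p \right)} = \frac{p + \left(-2\right)^{2}}{p - 76} = \frac{p + 4}{-76 + p} = \frac{4 + p}{-76 + p}$)
$- Y{\left(296 \right)} = - \frac{4 + 296}{-76 + 296} = - \frac{300}{220} = \left(-1\right) \frac{15}{11} = - \frac{15}{11}$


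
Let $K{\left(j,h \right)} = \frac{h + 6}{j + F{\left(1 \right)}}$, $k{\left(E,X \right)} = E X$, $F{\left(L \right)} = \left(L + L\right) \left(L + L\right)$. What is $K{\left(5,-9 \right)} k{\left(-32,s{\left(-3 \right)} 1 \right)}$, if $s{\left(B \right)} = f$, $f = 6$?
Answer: $64$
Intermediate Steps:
$s{\left(B \right)} = 6$
$F{\left(L \right)} = 4 L^{2}$ ($F{\left(L \right)} = 2 L 2 L = 4 L^{2}$)
$K{\left(j,h \right)} = \frac{6 + h}{4 + j}$ ($K{\left(j,h \right)} = \frac{h + 6}{j + 4 \cdot 1^{2}} = \frac{6 + h}{j + 4 \cdot 1} = \frac{6 + h}{j + 4} = \frac{6 + h}{4 + j}$)
$K{\left(5,-9 \right)} k{\left(-32,s{\left(-3 \right)} 1 \right)} = \frac{6 - 9}{4 + 5} \left(- 32 \cdot 6 \cdot 1\right) = \frac{1}{9} \left(-3\right) \left(\left(-32\right) 6\right) = \frac{1}{9} \left(-3\right) \left(-192\right) = \left(- \frac{1}{3}\right) \left(-192\right) = 64$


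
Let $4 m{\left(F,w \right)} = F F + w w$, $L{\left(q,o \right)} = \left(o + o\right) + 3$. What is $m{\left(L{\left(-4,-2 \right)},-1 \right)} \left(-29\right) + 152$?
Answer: $\frac{275}{2} \approx 137.5$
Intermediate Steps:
$L{\left(q,o \right)} = 3 + 2 o$ ($L{\left(q,o \right)} = 2 o + 3 = 3 + 2 o$)
$m{\left(F,w \right)} = \frac{F^{2}}{4} + \frac{w^{2}}{4}$ ($m{\left(F,w \right)} = \frac{F F + w w}{4} = \frac{F^{2} + w^{2}}{4} = \frac{F^{2}}{4} + \frac{w^{2}}{4}$)
$m{\left(L{\left(-4,-2 \right)},-1 \right)} \left(-29\right) + 152 = \left(\frac{\left(3 + 2 \left(-2\right)\right)^{2}}{4} + \frac{\left(-1\right)^{2}}{4}\right) \left(-29\right) + 152 = \left(\frac{\left(3 - 4\right)^{2}}{4} + \frac{1}{4} \cdot 1\right) \left(-29\right) + 152 = \left(\frac{\left(-1\right)^{2}}{4} + \frac{1}{4}\right) \left(-29\right) + 152 = \left(\frac{1}{4} \cdot 1 + \frac{1}{4}\right) \left(-29\right) + 152 = \left(\frac{1}{4} + \frac{1}{4}\right) \left(-29\right) + 152 = \frac{1}{2} \left(-29\right) + 152 = - \frac{29}{2} + 152 = \frac{275}{2}$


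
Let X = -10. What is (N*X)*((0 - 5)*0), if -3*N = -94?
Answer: 0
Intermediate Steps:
N = 94/3 (N = -⅓*(-94) = 94/3 ≈ 31.333)
(N*X)*((0 - 5)*0) = ((94/3)*(-10))*((0 - 5)*0) = -(-4700)*0/3 = -940/3*0 = 0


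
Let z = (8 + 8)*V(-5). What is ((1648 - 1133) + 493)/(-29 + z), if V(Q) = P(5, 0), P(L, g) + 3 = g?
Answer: -144/11 ≈ -13.091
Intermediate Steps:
P(L, g) = -3 + g
V(Q) = -3 (V(Q) = -3 + 0 = -3)
z = -48 (z = (8 + 8)*(-3) = 16*(-3) = -48)
((1648 - 1133) + 493)/(-29 + z) = ((1648 - 1133) + 493)/(-29 - 48) = (515 + 493)/(-77) = 1008*(-1/77) = -144/11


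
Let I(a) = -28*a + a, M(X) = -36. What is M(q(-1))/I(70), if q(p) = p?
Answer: 2/105 ≈ 0.019048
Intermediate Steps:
I(a) = -27*a
M(q(-1))/I(70) = -36/((-27*70)) = -36/(-1890) = -36*(-1/1890) = 2/105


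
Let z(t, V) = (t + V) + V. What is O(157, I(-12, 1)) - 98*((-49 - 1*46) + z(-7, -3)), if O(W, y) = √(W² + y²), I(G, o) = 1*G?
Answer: 10584 + √24793 ≈ 10741.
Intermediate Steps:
I(G, o) = G
z(t, V) = t + 2*V (z(t, V) = (V + t) + V = t + 2*V)
O(157, I(-12, 1)) - 98*((-49 - 1*46) + z(-7, -3)) = √(157² + (-12)²) - 98*((-49 - 1*46) + (-7 + 2*(-3))) = √(24649 + 144) - 98*((-49 - 46) + (-7 - 6)) = √24793 - 98*(-95 - 13) = √24793 - 98*(-108) = √24793 - 1*(-10584) = √24793 + 10584 = 10584 + √24793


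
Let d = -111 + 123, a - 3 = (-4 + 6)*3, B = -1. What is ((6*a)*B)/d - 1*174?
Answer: -357/2 ≈ -178.50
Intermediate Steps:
a = 9 (a = 3 + (-4 + 6)*3 = 3 + 2*3 = 3 + 6 = 9)
d = 12
((6*a)*B)/d - 1*174 = ((6*9)*(-1))/12 - 1*174 = (54*(-1))*(1/12) - 174 = -54*1/12 - 174 = -9/2 - 174 = -357/2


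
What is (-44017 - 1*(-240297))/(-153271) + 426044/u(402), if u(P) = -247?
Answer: -65348671084/37857937 ≈ -1726.2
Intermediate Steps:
(-44017 - 1*(-240297))/(-153271) + 426044/u(402) = (-44017 - 1*(-240297))/(-153271) + 426044/(-247) = (-44017 + 240297)*(-1/153271) + 426044*(-1/247) = 196280*(-1/153271) - 426044/247 = -196280/153271 - 426044/247 = -65348671084/37857937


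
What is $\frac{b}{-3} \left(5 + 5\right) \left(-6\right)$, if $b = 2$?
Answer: $40$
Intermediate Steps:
$\frac{b}{-3} \left(5 + 5\right) \left(-6\right) = \frac{2}{-3} \left(5 + 5\right) \left(-6\right) = 2 \left(- \frac{1}{3}\right) 10 \left(-6\right) = \left(- \frac{2}{3}\right) 10 \left(-6\right) = \left(- \frac{20}{3}\right) \left(-6\right) = 40$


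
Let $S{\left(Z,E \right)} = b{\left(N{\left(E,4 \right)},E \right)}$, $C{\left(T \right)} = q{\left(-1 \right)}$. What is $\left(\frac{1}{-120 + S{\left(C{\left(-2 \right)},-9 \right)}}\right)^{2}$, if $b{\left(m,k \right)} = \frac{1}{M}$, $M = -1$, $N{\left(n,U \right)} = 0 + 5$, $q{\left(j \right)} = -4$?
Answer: $\frac{1}{14641} \approx 6.8301 \cdot 10^{-5}$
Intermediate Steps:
$N{\left(n,U \right)} = 5$
$C{\left(T \right)} = -4$
$b{\left(m,k \right)} = -1$ ($b{\left(m,k \right)} = \frac{1}{-1} = -1$)
$S{\left(Z,E \right)} = -1$
$\left(\frac{1}{-120 + S{\left(C{\left(-2 \right)},-9 \right)}}\right)^{2} = \left(\frac{1}{-120 - 1}\right)^{2} = \left(\frac{1}{-121}\right)^{2} = \left(- \frac{1}{121}\right)^{2} = \frac{1}{14641}$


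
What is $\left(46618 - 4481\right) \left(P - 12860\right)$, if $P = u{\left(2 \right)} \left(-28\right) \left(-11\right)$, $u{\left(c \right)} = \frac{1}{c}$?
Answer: $-535392722$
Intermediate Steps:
$P = 154$ ($P = \frac{1}{2} \left(-28\right) \left(-11\right) = \left(-14\right) \left(-11\right) = 154$)
$\left(46618 - 4481\right) \left(P - 12860\right) = \left(46618 - 4481\right) \left(154 - 12860\right) = 42137 \left(-12706\right) = -535392722$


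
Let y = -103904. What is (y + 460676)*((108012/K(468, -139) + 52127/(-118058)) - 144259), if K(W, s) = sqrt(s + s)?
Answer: -3038088603245514/59029 - 19267828632*I*sqrt(278)/139 ≈ -5.1468e+10 - 2.3112e+9*I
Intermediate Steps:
K(W, s) = sqrt(2)*sqrt(s) (K(W, s) = sqrt(2*s) = sqrt(2)*sqrt(s))
(y + 460676)*((108012/K(468, -139) + 52127/(-118058)) - 144259) = (-103904 + 460676)*((108012/((sqrt(2)*sqrt(-139))) + 52127/(-118058)) - 144259) = 356772*((108012/((sqrt(2)*(I*sqrt(139)))) + 52127*(-1/118058)) - 144259) = 356772*((108012/((I*sqrt(278))) - 52127/118058) - 144259) = 356772*((108012*(-I*sqrt(278)/278) - 52127/118058) - 144259) = 356772*((-54006*I*sqrt(278)/139 - 52127/118058) - 144259) = 356772*((-52127/118058 - 54006*I*sqrt(278)/139) - 144259) = 356772*(-17030981149/118058 - 54006*I*sqrt(278)/139) = -3038088603245514/59029 - 19267828632*I*sqrt(278)/139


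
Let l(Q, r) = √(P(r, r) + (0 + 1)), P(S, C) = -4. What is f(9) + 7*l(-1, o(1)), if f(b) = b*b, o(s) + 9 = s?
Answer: 81 + 7*I*√3 ≈ 81.0 + 12.124*I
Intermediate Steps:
o(s) = -9 + s
f(b) = b²
l(Q, r) = I*√3 (l(Q, r) = √(-4 + (0 + 1)) = √(-4 + 1) = √(-3) = I*√3)
f(9) + 7*l(-1, o(1)) = 9² + 7*(I*√3) = 81 + 7*I*√3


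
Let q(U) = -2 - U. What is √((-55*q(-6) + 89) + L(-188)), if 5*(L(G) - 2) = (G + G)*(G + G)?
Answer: √703655/5 ≈ 167.77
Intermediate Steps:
L(G) = 2 + 4*G²/5 (L(G) = 2 + ((G + G)*(G + G))/5 = 2 + ((2*G)*(2*G))/5 = 2 + (4*G²)/5 = 2 + 4*G²/5)
√((-55*q(-6) + 89) + L(-188)) = √((-55*(-2 - 1*(-6)) + 89) + (2 + (⅘)*(-188)²)) = √((-55*(-2 + 6) + 89) + (2 + (⅘)*35344)) = √((-55*4 + 89) + (2 + 141376/5)) = √((-220 + 89) + 141386/5) = √(-131 + 141386/5) = √(140731/5) = √703655/5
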